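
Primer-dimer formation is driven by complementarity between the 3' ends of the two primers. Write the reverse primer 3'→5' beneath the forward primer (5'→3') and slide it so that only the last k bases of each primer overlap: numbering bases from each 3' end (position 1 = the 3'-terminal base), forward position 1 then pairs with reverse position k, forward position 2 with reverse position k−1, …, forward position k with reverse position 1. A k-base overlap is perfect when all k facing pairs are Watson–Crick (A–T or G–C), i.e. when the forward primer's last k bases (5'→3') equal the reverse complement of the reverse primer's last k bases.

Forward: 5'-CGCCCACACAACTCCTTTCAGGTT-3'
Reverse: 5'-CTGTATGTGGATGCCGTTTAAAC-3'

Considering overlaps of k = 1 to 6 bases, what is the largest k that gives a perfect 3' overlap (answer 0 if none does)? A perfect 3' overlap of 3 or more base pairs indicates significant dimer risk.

Last 6 bases (5'→3') — forward …CAGGTT, reverse …TTAAAC.
Reverse complement of the reverse primer's last 6 bases: GTTTAA; its first k bases are the reverse complement of the reverse primer's last k bases, so a perfect k-base overlap needs the forward primer's last k bases to equal them.
Comparing (forward last k vs required): k=1: T vs G ✗; k=2: TT vs GT ✗; k=3: GTT vs GTT ✓; k=4: GGTT vs GTTT ✗; k=5: AGGTT vs GTTTA ✗; k=6: CAGGTT vs GTTTAA ✗.
Only k = 3 is perfect, so the longest perfect 3' overlap is 3.

Longest perfect overlap: 3 complementary base pairs; significant dimer risk (threshold 3).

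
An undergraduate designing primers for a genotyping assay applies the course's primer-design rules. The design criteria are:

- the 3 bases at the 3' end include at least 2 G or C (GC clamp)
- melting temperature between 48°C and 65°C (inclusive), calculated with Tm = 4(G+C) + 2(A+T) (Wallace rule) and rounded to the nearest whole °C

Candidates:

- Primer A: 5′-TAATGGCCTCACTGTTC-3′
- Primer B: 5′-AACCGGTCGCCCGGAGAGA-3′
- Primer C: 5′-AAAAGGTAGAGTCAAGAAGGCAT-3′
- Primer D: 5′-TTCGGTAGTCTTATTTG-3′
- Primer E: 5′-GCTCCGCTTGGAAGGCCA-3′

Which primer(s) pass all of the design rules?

Primer A (17 nt, A=3 T=6 G=3 C=5): 3' end TTC has 1 G/C, need ≥2 ✗; Tm = 2·9 + 4·8 = 50°C ✓ — fails.
Primer B (19 nt, A=5 T=1 G=7 C=6): 3' end AGA has 1 G/C, need ≥2 ✗; Tm = 2·6 + 4·13 = 64°C ✓ — fails.
Primer C (23 nt, A=11 T=3 G=7 C=2): 3' end CAT has 1 G/C, need ≥2 ✗; Tm = 2·14 + 4·9 = 64°C ✓ — fails.
Primer D (17 nt, A=2 T=9 G=4 C=2): 3' end TTG has 1 G/C, need ≥2 ✗; Tm = 2·11 + 4·6 = 46°C, outside 48–65°C ✗ — fails.
Primer E (18 nt, A=3 T=3 G=6 C=6): 3' end CCA has 2 G/C ✓; Tm = 2·6 + 4·12 = 60°C ✓ — passes.

Primer E only.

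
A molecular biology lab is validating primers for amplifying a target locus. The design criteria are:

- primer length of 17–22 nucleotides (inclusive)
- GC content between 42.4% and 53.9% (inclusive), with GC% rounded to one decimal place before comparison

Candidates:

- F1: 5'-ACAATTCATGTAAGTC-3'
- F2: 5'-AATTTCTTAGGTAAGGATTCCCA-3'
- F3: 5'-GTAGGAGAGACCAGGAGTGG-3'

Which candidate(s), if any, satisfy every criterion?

None of the candidates satisfy all criteria.

F1 (16 nt, A=6 T=5 G=2 C=3): length 16, outside 17–22 ✗; GC 5/16 = 31.3%, outside 42.4–53.9% ✗ — fails.
F2 (23 nt, A=7 T=8 G=4 C=4): length 23, outside 17–22 ✗; GC 8/23 = 34.8%, outside 42.4–53.9% ✗ — fails.
F3 (20 nt, A=6 T=2 G=10 C=2): length 20 ✓; GC 12/20 = 60.0%, outside 42.4–53.9% ✗ — fails.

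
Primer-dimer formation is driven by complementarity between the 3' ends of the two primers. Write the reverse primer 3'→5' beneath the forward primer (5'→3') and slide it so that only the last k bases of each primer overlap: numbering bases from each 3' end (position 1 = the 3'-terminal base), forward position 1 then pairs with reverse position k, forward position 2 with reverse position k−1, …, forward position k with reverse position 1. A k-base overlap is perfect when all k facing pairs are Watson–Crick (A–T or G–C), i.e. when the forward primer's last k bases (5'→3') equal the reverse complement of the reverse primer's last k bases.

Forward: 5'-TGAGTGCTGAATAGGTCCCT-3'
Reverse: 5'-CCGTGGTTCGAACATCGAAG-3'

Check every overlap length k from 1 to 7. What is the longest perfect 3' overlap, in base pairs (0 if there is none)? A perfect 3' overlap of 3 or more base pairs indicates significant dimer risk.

Last 7 bases (5'→3') — forward …GGTCCCT, reverse …ATCGAAG.
Reverse complement of the reverse primer's last 7 bases: CTTCGAT; its first k bases are the reverse complement of the reverse primer's last k bases, so a perfect k-base overlap needs the forward primer's last k bases to equal them.
Comparing (forward last k vs required): k=1: T vs C ✗; k=2: CT vs CT ✓; k=3: CCT vs CTT ✗; k=4: CCCT vs CTTC ✗; k=5: TCCCT vs CTTCG ✗; k=6: GTCCCT vs CTTCGA ✗; k=7: GGTCCCT vs CTTCGAT ✗.
Only k = 2 is perfect, so the longest perfect 3' overlap is 2.

Longest perfect overlap: 2 complementary base pairs; below the dimer-risk threshold (threshold 3).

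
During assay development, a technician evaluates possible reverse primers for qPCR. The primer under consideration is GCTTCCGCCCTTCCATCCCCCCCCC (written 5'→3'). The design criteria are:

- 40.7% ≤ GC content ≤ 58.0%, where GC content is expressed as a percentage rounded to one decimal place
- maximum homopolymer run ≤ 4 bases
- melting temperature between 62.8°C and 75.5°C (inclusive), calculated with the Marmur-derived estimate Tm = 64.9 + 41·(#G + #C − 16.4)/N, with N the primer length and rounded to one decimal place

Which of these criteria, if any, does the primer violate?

Fails: GC content, homopolymer run.

Base counts: A=1, T=5, G=2, C=17 (length 25).
GC content: GC 19/25 = 76.0%, outside 40.7–58.0% ✗
homopolymer run: longest run = 9, exceeds 4 ✗
Tm: Tm = 64.9 + 41·(19 − 16.4)/25 = 69.2°C ✓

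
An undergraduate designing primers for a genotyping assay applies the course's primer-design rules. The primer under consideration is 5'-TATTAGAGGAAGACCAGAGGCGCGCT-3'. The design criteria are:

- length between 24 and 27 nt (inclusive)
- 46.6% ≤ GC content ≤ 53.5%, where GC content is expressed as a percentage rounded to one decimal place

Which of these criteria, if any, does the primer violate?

Fails: GC content.

Base counts: A=8, T=4, G=9, C=5 (length 26).
length: length 26 ✓
GC content: GC 14/26 = 53.8%, outside 46.6–53.5% ✗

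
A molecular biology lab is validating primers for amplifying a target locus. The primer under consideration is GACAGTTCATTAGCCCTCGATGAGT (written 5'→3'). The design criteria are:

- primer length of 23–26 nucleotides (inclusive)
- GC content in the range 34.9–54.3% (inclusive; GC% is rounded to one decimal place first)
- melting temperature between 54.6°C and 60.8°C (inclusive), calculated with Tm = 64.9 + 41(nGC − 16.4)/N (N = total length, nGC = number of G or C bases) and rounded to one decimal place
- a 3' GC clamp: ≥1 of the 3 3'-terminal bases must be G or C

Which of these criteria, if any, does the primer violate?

Meets all criteria.

Base counts: A=6, T=7, G=6, C=6 (length 25).
length: length 25 ✓
GC content: GC 12/25 = 48.0% ✓
Tm: Tm = 64.9 + 41·(12 − 16.4)/25 = 57.7°C ✓
GC clamp: 3' end AGT has 1 G/C ✓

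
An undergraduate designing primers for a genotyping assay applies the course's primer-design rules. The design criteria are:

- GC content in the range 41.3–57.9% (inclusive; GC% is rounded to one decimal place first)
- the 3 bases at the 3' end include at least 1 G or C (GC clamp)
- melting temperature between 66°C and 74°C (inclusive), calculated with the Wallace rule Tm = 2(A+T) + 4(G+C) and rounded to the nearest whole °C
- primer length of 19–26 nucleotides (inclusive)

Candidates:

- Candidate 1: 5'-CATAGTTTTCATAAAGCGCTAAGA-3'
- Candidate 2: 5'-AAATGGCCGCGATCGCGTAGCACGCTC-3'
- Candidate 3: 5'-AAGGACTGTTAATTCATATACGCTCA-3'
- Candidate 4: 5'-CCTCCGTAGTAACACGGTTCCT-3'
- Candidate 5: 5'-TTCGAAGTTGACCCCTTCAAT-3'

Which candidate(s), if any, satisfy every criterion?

Candidate 4 only.

Candidate 1 (24 nt, A=9 T=7 G=4 C=4): GC 8/24 = 33.3%, outside 41.3–57.9% ✗; 3' end AGA has 1 G/C ✓; Tm = 2·16 + 4·8 = 64°C, outside 66–74°C ✗; length 24 ✓ — fails.
Candidate 2 (27 nt, A=6 T=4 G=8 C=9): GC 17/27 = 63.0%, outside 41.3–57.9% ✗; 3' end CTC has 2 G/C ✓; Tm = 2·10 + 4·17 = 88°C, outside 66–74°C ✗; length 27, outside 19–26 ✗ — fails.
Candidate 3 (26 nt, A=9 T=8 G=4 C=5): GC 9/26 = 34.6%, outside 41.3–57.9% ✗; 3' end TCA has 1 G/C ✓; Tm = 2·17 + 4·9 = 70°C ✓; length 26 ✓ — fails.
Candidate 4 (22 nt, A=4 T=6 G=4 C=8): GC 12/22 = 54.5% ✓; 3' end CCT has 2 G/C ✓; Tm = 2·10 + 4·12 = 68°C ✓; length 22 ✓ — passes.
Candidate 5 (21 nt, A=5 T=7 G=3 C=6): GC 9/21 = 42.9% ✓; 3' end AAT has 0 G/C, need ≥1 ✗; Tm = 2·12 + 4·9 = 60°C, outside 66–74°C ✗; length 21 ✓ — fails.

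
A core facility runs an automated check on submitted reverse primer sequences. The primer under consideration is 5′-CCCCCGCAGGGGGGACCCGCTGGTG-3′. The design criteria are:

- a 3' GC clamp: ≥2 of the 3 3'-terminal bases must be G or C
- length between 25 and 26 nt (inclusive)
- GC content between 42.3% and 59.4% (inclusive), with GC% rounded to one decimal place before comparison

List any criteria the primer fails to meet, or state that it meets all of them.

Fails: GC content.

Base counts: A=2, T=2, G=11, C=10 (length 25).
GC clamp: 3' end GTG has 2 G/C ✓
length: length 25 ✓
GC content: GC 21/25 = 84.0%, outside 42.3–59.4% ✗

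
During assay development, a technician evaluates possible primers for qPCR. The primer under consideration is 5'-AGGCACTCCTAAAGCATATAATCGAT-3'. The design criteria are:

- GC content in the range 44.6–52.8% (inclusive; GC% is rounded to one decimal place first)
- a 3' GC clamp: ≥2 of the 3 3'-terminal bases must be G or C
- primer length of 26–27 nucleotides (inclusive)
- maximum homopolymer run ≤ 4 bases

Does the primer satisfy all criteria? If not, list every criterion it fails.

Base counts: A=10, T=6, G=4, C=6 (length 26).
GC content: GC 10/26 = 38.5%, outside 44.6–52.8% ✗
GC clamp: 3' end GAT has 1 G/C, need ≥2 ✗
length: length 26 ✓
homopolymer run: longest run = 3 ✓

Fails: GC content, GC clamp.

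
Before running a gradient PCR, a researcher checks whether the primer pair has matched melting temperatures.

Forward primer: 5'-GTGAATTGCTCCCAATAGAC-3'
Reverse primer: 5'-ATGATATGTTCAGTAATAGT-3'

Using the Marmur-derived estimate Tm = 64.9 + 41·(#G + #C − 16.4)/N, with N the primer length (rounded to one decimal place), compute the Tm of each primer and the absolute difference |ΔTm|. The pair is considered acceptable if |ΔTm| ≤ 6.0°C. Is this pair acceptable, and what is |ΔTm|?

|ΔTm| = 8.2°C; the pair is not acceptable.

Forward: G+C = 9, N = 20 → Tm = 64.9 + 41·(9 − 16.4)/20 = 49.7°C.
Reverse: G+C = 5, N = 20 → Tm = 64.9 + 41·(5 − 16.4)/20 = 41.5°C.
|ΔTm| = |49.7 − 41.5| = 8.2°C, > 6.0°C.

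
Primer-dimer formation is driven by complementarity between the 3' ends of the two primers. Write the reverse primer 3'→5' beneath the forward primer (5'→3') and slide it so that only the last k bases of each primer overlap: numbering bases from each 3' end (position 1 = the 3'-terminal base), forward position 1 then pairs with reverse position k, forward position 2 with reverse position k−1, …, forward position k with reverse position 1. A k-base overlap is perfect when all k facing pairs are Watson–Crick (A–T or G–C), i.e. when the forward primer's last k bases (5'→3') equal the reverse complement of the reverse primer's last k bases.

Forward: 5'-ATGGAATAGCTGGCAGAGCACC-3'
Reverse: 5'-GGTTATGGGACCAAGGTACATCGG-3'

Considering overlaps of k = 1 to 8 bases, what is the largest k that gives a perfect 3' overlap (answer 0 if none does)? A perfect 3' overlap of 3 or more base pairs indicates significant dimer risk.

Longest perfect overlap: 2 complementary base pairs; below the dimer-risk threshold (threshold 3).

Last 8 bases (5'→3') — forward …AGAGCACC, reverse …TACATCGG.
Reverse complement of the reverse primer's last 8 bases: CCGATGTA; its first k bases are the reverse complement of the reverse primer's last k bases, so a perfect k-base overlap needs the forward primer's last k bases to equal them.
Comparing (forward last k vs required): k=1: C vs C ✓; k=2: CC vs CC ✓; k=3: ACC vs CCG ✗; k=4: CACC vs CCGA ✗; k=5: GCACC vs CCGAT ✗; k=6: AGCACC vs CCGATG ✗; k=7: GAGCACC vs CCGATGT ✗; k=8: AGAGCACC vs CCGATGTA ✗.
Perfect overlaps at k = 1, 2; the largest is 2.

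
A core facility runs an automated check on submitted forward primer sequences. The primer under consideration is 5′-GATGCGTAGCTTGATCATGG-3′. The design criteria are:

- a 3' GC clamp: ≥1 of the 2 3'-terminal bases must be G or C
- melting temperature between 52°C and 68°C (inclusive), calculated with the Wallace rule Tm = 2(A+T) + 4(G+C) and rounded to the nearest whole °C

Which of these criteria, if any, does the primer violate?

Meets all criteria.

Base counts: A=4, T=6, G=7, C=3 (length 20).
GC clamp: 3' end GG has 2 G/C ✓
Tm: Tm = 2·10 + 4·10 = 60°C ✓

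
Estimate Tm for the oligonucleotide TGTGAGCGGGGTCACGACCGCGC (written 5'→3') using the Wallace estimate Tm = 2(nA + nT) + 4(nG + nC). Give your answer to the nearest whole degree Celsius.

Base counts: A=3, T=3, G=10, C=7 (length 23).
Tm = 2·(3+3) + 4·(10+7) = 2·6 + 4·17 = 12 + 68 = 80°C.

80°C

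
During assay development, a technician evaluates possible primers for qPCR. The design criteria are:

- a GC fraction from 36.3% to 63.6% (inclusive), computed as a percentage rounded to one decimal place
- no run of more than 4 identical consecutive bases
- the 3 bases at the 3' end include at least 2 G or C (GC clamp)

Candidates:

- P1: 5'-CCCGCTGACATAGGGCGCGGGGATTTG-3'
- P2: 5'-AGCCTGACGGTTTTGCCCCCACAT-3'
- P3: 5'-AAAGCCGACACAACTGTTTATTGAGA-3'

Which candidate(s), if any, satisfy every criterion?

None of the candidates satisfy all criteria.

P1 (27 nt, A=4 T=5 G=11 C=7): GC 18/27 = 66.7%, outside 36.3–63.6% ✗; longest run = 4 ✓; 3' end TTG has 1 G/C, need ≥2 ✗ — fails.
P2 (24 nt, A=4 T=6 G=5 C=9): GC 14/24 = 58.3% ✓; longest run = 5, exceeds 4 ✗; 3' end CAT has 1 G/C, need ≥2 ✗ — fails.
P3 (26 nt, A=10 T=6 G=5 C=5): GC 10/26 = 38.5% ✓; longest run = 3 ✓; 3' end AGA has 1 G/C, need ≥2 ✗ — fails.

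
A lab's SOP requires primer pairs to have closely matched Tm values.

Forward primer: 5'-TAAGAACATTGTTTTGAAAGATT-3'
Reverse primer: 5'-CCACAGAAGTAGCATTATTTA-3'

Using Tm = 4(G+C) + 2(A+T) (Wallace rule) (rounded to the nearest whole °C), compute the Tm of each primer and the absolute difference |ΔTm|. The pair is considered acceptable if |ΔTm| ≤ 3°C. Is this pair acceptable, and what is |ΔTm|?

|ΔTm| = 0°C; the pair is acceptable.

Forward: A=9 T=9 G=4 C=1 → Tm = 2·18 + 4·5 = 56°C.
Reverse: A=8 T=6 G=3 C=4 → Tm = 2·14 + 4·7 = 56°C.
|ΔTm| = |56 − 56| = 0°C, ≤ 3°C.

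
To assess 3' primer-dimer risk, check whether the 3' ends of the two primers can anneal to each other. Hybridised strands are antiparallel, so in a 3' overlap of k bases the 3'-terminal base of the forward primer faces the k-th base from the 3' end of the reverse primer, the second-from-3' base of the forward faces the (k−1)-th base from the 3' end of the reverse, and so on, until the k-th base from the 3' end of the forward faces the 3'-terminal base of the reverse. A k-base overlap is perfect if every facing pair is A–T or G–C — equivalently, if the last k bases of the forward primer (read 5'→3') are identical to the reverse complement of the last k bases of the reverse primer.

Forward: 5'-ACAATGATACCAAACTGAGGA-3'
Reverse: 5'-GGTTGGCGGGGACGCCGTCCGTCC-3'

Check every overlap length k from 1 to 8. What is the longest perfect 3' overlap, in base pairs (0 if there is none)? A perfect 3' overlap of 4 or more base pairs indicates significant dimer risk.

Last 8 bases (5'→3') — forward …ACTGAGGA, reverse …GTCCGTCC.
Reverse complement of the reverse primer's last 8 bases: GGACGGAC; its first k bases are the reverse complement of the reverse primer's last k bases, so a perfect k-base overlap needs the forward primer's last k bases to equal them.
Comparing (forward last k vs required): k=1: A vs G ✗; k=2: GA vs GG ✗; k=3: GGA vs GGA ✓; k=4: AGGA vs GGAC ✗; k=5: GAGGA vs GGACG ✗; k=6: TGAGGA vs GGACGG ✗; k=7: CTGAGGA vs GGACGGA ✗; k=8: ACTGAGGA vs GGACGGAC ✗.
Only k = 3 is perfect, so the longest perfect 3' overlap is 3.

Longest perfect overlap: 3 complementary base pairs; below the dimer-risk threshold (threshold 4).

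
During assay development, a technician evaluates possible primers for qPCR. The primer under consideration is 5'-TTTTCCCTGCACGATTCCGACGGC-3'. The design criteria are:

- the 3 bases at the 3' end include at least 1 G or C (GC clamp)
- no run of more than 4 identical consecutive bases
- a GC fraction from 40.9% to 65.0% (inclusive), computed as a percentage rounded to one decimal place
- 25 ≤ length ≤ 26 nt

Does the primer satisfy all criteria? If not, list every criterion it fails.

Fails: length.

Base counts: A=3, T=7, G=5, C=9 (length 24).
GC clamp: 3' end GGC has 3 G/C ✓
homopolymer run: longest run = 4 ✓
GC content: GC 14/24 = 58.3% ✓
length: length 24, outside 25–26 ✗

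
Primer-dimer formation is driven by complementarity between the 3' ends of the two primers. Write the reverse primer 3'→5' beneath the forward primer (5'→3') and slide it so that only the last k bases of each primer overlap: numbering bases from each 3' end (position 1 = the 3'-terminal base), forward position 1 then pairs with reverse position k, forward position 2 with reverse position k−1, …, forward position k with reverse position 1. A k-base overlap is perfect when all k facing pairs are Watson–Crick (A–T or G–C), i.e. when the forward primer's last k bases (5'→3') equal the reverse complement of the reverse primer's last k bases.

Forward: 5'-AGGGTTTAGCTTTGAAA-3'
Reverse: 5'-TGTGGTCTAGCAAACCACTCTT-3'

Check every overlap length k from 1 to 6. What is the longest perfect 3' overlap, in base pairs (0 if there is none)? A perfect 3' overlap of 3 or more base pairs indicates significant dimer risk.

Longest perfect overlap: 2 complementary base pairs; below the dimer-risk threshold (threshold 3).

Last 6 bases (5'→3') — forward …TTGAAA, reverse …ACTCTT.
Reverse complement of the reverse primer's last 6 bases: AAGAGT; its first k bases are the reverse complement of the reverse primer's last k bases, so a perfect k-base overlap needs the forward primer's last k bases to equal them.
Comparing (forward last k vs required): k=1: A vs A ✓; k=2: AA vs AA ✓; k=3: AAA vs AAG ✗; k=4: GAAA vs AAGA ✗; k=5: TGAAA vs AAGAG ✗; k=6: TTGAAA vs AAGAGT ✗.
Perfect overlaps at k = 1, 2; the largest is 2.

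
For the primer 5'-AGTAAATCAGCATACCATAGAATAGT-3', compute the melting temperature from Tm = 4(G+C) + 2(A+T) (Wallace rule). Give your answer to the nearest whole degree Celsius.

Base counts: A=12, T=6, G=4, C=4 (length 26).
Tm = 2·(12+6) + 4·(4+4) = 2·18 + 4·8 = 36 + 32 = 68°C.

68°C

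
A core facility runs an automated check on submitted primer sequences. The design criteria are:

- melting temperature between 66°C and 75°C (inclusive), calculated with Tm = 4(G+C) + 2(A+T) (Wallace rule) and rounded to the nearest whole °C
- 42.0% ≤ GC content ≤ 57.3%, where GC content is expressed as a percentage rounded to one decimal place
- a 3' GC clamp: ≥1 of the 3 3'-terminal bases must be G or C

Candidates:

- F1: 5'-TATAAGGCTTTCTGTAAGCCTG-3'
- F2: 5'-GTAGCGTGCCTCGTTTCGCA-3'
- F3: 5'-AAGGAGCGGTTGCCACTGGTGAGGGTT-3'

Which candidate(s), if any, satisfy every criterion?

F1 (22 nt, A=5 T=8 G=5 C=4): Tm = 2·13 + 4·9 = 62°C, outside 66–75°C ✗; GC 9/22 = 40.9%, outside 42.0–57.3% ✗; 3' end CTG has 2 G/C ✓ — fails.
F2 (20 nt, A=2 T=6 G=6 C=6): Tm = 2·8 + 4·12 = 64°C, outside 66–75°C ✗; GC 12/20 = 60.0%, outside 42.0–57.3% ✗; 3' end GCA has 2 G/C ✓ — fails.
F3 (27 nt, A=5 T=6 G=12 C=4): Tm = 2·11 + 4·16 = 86°C, outside 66–75°C ✗; GC 16/27 = 59.3%, outside 42.0–57.3% ✗; 3' end GTT has 1 G/C ✓ — fails.

None of the candidates satisfy all criteria.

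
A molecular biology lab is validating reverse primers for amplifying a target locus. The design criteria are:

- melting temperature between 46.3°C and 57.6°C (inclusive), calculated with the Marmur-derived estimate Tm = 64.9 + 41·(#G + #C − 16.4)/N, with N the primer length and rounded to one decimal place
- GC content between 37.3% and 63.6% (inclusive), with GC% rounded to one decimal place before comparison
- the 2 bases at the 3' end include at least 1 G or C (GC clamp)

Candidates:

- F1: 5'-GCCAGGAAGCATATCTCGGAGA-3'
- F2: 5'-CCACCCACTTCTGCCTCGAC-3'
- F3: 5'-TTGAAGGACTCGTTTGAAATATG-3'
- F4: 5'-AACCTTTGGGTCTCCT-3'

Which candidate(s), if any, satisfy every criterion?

F1 only.

F1 (22 nt, A=7 T=3 G=7 C=5): Tm = 64.9 + 41·(12 − 16.4)/22 = 56.7°C ✓; GC 12/22 = 54.5% ✓; 3' end GA has 1 G/C ✓ — passes.
F2 (20 nt, A=3 T=4 G=2 C=11): Tm = 64.9 + 41·(13 − 16.4)/20 = 57.9°C, outside 46.3–57.6°C ✗; GC 13/20 = 65.0%, outside 37.3–63.6% ✗; 3' end AC has 1 G/C ✓ — fails.
F3 (23 nt, A=7 T=8 G=6 C=2): Tm = 64.9 + 41·(8 − 16.4)/23 = 49.9°C ✓; GC 8/23 = 34.8%, outside 37.3–63.6% ✗; 3' end TG has 1 G/C ✓ — fails.
F4 (16 nt, A=2 T=6 G=3 C=5): Tm = 64.9 + 41·(8 − 16.4)/16 = 43.4°C, outside 46.3–57.6°C ✗; GC 8/16 = 50.0% ✓; 3' end CT has 1 G/C ✓ — fails.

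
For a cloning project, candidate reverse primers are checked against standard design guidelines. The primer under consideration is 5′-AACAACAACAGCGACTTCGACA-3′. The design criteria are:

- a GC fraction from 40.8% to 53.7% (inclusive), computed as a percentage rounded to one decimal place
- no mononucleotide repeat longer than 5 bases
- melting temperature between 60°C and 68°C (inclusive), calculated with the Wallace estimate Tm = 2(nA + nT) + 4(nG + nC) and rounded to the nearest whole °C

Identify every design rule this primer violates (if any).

Base counts: A=10, T=2, G=3, C=7 (length 22).
GC content: GC 10/22 = 45.5% ✓
homopolymer run: longest run = 2 ✓
Tm: Tm = 2·12 + 4·10 = 64°C ✓

Meets all criteria.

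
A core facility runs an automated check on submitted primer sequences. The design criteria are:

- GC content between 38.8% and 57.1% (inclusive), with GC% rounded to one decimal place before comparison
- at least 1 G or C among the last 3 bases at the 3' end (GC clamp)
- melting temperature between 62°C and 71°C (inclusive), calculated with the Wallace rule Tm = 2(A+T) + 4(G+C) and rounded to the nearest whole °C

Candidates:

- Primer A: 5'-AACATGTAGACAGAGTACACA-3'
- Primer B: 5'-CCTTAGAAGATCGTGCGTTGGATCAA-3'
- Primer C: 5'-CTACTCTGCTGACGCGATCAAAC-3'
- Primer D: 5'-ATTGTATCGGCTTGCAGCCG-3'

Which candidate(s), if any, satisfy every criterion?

Primer A (21 nt, A=10 T=3 G=4 C=4): GC 8/21 = 38.1%, outside 38.8–57.1% ✗; 3' end ACA has 1 G/C ✓; Tm = 2·13 + 4·8 = 58°C, outside 62–71°C ✗ — fails.
Primer B (26 nt, A=7 T=7 G=7 C=5): GC 12/26 = 46.2% ✓; 3' end CAA has 1 G/C ✓; Tm = 2·14 + 4·12 = 76°C, outside 62–71°C ✗ — fails.
Primer C (23 nt, A=6 T=5 G=4 C=8): GC 12/23 = 52.2% ✓; 3' end AAC has 1 G/C ✓; Tm = 2·11 + 4·12 = 70°C ✓ — passes.
Primer D (20 nt, A=3 T=6 G=6 C=5): GC 11/20 = 55.0% ✓; 3' end CCG has 3 G/C ✓; Tm = 2·9 + 4·11 = 62°C ✓ — passes.

Primer C and Primer D.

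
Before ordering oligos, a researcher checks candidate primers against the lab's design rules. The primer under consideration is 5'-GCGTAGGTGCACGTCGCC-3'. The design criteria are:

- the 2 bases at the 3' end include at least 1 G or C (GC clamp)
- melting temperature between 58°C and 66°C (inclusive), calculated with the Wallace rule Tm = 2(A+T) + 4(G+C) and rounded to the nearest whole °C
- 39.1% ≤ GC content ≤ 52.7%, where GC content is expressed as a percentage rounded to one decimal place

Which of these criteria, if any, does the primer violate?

Fails: GC content.

Base counts: A=2, T=3, G=7, C=6 (length 18).
GC clamp: 3' end CC has 2 G/C ✓
Tm: Tm = 2·5 + 4·13 = 62°C ✓
GC content: GC 13/18 = 72.2%, outside 39.1–52.7% ✗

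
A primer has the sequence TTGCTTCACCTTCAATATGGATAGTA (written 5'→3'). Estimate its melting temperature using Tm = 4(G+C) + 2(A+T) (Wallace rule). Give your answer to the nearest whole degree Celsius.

Base counts: A=7, T=10, G=4, C=5 (length 26).
Tm = 2·(7+10) + 4·(4+5) = 2·17 + 4·9 = 34 + 36 = 70°C.

70°C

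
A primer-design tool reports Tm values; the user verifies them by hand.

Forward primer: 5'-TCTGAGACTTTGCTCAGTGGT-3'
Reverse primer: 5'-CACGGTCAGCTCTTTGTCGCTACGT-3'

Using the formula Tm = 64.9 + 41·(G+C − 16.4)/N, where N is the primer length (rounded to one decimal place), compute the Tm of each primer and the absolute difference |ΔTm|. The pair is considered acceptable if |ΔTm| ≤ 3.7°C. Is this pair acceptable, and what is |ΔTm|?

Forward: G+C = 10, N = 21 → Tm = 64.9 + 41·(10 − 16.4)/21 = 52.4°C.
Reverse: G+C = 14, N = 25 → Tm = 64.9 + 41·(14 − 16.4)/25 = 61.0°C.
|ΔTm| = |52.4 − 61.0| = 8.6°C, > 3.7°C.

|ΔTm| = 8.6°C; the pair is not acceptable.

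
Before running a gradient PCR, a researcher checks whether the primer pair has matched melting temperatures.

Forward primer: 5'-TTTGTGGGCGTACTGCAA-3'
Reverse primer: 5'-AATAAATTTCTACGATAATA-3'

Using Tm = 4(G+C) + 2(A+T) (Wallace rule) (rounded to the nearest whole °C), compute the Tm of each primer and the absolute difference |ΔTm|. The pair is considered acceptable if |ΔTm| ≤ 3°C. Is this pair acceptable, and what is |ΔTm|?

|ΔTm| = 8°C; the pair is not acceptable.

Forward: A=3 T=6 G=6 C=3 → Tm = 2·9 + 4·9 = 54°C.
Reverse: A=10 T=7 G=1 C=2 → Tm = 2·17 + 4·3 = 46°C.
|ΔTm| = |54 − 46| = 8°C, > 3°C.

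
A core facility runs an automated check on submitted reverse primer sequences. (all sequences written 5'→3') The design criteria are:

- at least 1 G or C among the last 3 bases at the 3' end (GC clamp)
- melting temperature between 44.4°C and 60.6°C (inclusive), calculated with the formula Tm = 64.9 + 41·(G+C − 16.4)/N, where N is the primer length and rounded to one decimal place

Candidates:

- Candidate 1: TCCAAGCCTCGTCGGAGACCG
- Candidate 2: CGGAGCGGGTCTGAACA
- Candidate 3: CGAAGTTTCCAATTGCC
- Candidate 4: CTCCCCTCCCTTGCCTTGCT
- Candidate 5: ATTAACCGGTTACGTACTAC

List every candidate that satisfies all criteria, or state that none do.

Candidate 1, Candidate 2, Candidate 3, Candidate 4 and Candidate 5.

Candidate 1 (21 nt, A=4 T=3 G=6 C=8): 3' end CCG has 3 G/C ✓; Tm = 64.9 + 41·(14 − 16.4)/21 = 60.2°C ✓ — passes.
Candidate 2 (17 nt, A=4 T=2 G=7 C=4): 3' end ACA has 1 G/C ✓; Tm = 64.9 + 41·(11 − 16.4)/17 = 51.9°C ✓ — passes.
Candidate 3 (17 nt, A=4 T=5 G=3 C=5): 3' end GCC has 3 G/C ✓; Tm = 64.9 + 41·(8 − 16.4)/17 = 44.6°C ✓ — passes.
Candidate 4 (20 nt, A=0 T=7 G=2 C=11): 3' end GCT has 2 G/C ✓; Tm = 64.9 + 41·(13 − 16.4)/20 = 57.9°C ✓ — passes.
Candidate 5 (20 nt, A=6 T=6 G=3 C=5): 3' end TAC has 1 G/C ✓; Tm = 64.9 + 41·(8 − 16.4)/20 = 47.7°C ✓ — passes.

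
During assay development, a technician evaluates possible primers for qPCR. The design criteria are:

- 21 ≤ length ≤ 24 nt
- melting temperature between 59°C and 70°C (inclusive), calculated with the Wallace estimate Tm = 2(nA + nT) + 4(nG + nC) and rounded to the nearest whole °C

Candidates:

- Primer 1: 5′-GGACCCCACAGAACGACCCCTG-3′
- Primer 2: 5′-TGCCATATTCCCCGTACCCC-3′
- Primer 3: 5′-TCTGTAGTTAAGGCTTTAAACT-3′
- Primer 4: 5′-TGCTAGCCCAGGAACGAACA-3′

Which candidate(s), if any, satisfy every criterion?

None of the candidates satisfy all criteria.

Primer 1 (22 nt, A=6 T=1 G=5 C=10): length 22 ✓; Tm = 2·7 + 4·15 = 74°C, outside 59–70°C ✗ — fails.
Primer 2 (20 nt, A=3 T=5 G=2 C=10): length 20, outside 21–24 ✗; Tm = 2·8 + 4·12 = 64°C ✓ — fails.
Primer 3 (22 nt, A=6 T=9 G=4 C=3): length 22 ✓; Tm = 2·15 + 4·7 = 58°C, outside 59–70°C ✗ — fails.
Primer 4 (20 nt, A=7 T=2 G=5 C=6): length 20, outside 21–24 ✗; Tm = 2·9 + 4·11 = 62°C ✓ — fails.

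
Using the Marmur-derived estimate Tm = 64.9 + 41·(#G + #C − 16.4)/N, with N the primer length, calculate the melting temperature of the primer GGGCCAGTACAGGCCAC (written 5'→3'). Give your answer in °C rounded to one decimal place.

54.3°C

Base counts: A=4, T=1, G=6, C=6; G+C = 12, N = 17.
Tm = 64.9 + 41·(12 − 16.4)/17 = 64.9 + -180.40/17 = 54.3°C.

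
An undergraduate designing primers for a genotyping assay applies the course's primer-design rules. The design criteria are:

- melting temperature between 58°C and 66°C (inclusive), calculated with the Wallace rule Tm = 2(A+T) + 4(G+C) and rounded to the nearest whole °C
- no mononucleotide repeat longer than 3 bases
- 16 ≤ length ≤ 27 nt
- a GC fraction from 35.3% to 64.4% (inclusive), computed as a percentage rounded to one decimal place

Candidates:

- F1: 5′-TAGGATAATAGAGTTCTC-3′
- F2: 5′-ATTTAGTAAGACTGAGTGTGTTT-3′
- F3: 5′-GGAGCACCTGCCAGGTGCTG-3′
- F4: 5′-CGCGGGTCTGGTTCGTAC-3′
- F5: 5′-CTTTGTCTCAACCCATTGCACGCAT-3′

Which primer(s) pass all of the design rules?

None of the candidates satisfy all criteria.

F1 (18 nt, A=6 T=6 G=4 C=2): Tm = 2·12 + 4·6 = 48°C, outside 58–66°C ✗; longest run = 2 ✓; length 18 ✓; GC 6/18 = 33.3%, outside 35.3–64.4% ✗ — fails.
F2 (23 nt, A=6 T=10 G=6 C=1): Tm = 2·16 + 4·7 = 60°C ✓; longest run = 3 ✓; length 23 ✓; GC 7/23 = 30.4%, outside 35.3–64.4% ✗ — fails.
F3 (20 nt, A=3 T=3 G=8 C=6): Tm = 2·6 + 4·14 = 68°C, outside 58–66°C ✗; longest run = 2 ✓; length 20 ✓; GC 14/20 = 70.0%, outside 35.3–64.4% ✗ — fails.
F4 (18 nt, A=1 T=5 G=7 C=5): Tm = 2·6 + 4·12 = 60°C ✓; longest run = 3 ✓; length 18 ✓; GC 12/18 = 66.7%, outside 35.3–64.4% ✗ — fails.
F5 (25 nt, A=5 T=8 G=3 C=9): Tm = 2·13 + 4·12 = 74°C, outside 58–66°C ✗; longest run = 3 ✓; length 25 ✓; GC 12/25 = 48.0% ✓ — fails.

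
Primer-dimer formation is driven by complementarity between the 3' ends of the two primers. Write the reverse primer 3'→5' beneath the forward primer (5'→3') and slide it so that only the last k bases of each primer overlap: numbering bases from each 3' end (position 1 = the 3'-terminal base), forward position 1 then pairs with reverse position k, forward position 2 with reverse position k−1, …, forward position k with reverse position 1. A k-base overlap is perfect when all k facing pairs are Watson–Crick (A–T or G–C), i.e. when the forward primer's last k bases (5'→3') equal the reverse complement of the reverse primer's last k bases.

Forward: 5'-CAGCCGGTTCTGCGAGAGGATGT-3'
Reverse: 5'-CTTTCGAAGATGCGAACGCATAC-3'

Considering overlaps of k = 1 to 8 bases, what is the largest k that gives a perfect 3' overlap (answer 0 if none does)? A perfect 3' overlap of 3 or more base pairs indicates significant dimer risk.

Longest perfect overlap: 2 complementary base pairs; below the dimer-risk threshold (threshold 3).

Last 8 bases (5'→3') — forward …GAGGATGT, reverse …ACGCATAC.
Reverse complement of the reverse primer's last 8 bases: GTATGCGT; its first k bases are the reverse complement of the reverse primer's last k bases, so a perfect k-base overlap needs the forward primer's last k bases to equal them.
Comparing (forward last k vs required): k=1: T vs G ✗; k=2: GT vs GT ✓; k=3: TGT vs GTA ✗; k=4: ATGT vs GTAT ✗; k=5: GATGT vs GTATG ✗; k=6: GGATGT vs GTATGC ✗; k=7: AGGATGT vs GTATGCG ✗; k=8: GAGGATGT vs GTATGCGT ✗.
Only k = 2 is perfect, so the longest perfect 3' overlap is 2.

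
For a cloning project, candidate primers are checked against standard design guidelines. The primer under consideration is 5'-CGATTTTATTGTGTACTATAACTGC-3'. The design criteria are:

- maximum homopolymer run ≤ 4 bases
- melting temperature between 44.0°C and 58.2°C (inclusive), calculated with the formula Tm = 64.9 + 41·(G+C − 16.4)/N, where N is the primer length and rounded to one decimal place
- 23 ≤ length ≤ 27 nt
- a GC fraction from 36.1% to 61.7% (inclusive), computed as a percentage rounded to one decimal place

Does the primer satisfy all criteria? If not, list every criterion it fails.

Fails: GC content.

Base counts: A=6, T=11, G=4, C=4 (length 25).
homopolymer run: longest run = 4 ✓
Tm: Tm = 64.9 + 41·(8 − 16.4)/25 = 51.1°C ✓
length: length 25 ✓
GC content: GC 8/25 = 32.0%, outside 36.1–61.7% ✗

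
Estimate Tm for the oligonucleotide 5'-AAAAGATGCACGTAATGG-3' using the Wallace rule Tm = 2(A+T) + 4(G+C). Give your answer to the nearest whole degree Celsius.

50°C

Base counts: A=8, T=3, G=5, C=2 (length 18).
Tm = 2·(8+3) + 4·(5+2) = 2·11 + 4·7 = 22 + 28 = 50°C.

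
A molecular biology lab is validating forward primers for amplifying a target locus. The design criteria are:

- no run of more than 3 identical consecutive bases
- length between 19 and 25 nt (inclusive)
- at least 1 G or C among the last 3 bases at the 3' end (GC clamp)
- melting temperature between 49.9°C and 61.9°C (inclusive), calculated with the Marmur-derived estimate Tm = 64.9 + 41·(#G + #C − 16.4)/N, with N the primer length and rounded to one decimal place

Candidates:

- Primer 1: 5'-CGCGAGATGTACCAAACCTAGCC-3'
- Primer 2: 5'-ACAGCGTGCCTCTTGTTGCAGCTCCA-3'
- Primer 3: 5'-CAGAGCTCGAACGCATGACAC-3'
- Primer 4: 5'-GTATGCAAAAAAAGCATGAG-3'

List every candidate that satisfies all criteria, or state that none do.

Primer 1 (23 nt, A=7 T=3 G=5 C=8): longest run = 3 ✓; length 23 ✓; 3' end GCC has 3 G/C ✓; Tm = 64.9 + 41·(13 − 16.4)/23 = 58.8°C ✓ — passes.
Primer 2 (26 nt, A=4 T=7 G=6 C=9): longest run = 2 ✓; length 26, outside 19–25 ✗; 3' end CCA has 2 G/C ✓; Tm = 64.9 + 41·(15 − 16.4)/26 = 62.7°C, outside 49.9–61.9°C ✗ — fails.
Primer 3 (21 nt, A=7 T=2 G=5 C=7): longest run = 2 ✓; length 21 ✓; 3' end CAC has 2 G/C ✓; Tm = 64.9 + 41·(12 − 16.4)/21 = 56.3°C ✓ — passes.
Primer 4 (20 nt, A=10 T=3 G=5 C=2): longest run = 7, exceeds 3 ✗; length 20 ✓; 3' end GAG has 2 G/C ✓; Tm = 64.9 + 41·(7 − 16.4)/20 = 45.6°C, outside 49.9–61.9°C ✗ — fails.

Primer 1 and Primer 3.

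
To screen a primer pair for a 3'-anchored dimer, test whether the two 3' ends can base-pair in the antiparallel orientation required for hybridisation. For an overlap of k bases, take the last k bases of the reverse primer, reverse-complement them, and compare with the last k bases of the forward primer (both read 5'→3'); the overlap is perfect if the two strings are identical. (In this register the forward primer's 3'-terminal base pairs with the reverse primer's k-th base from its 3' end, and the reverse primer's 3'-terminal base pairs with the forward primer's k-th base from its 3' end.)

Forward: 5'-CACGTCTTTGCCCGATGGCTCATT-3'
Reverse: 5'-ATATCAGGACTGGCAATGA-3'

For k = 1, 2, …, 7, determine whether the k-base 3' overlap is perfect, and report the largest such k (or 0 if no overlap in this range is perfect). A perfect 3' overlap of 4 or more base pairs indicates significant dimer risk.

Longest perfect overlap: 5 complementary base pairs; significant dimer risk (threshold 4).

Last 7 bases (5'→3') — forward …GCTCATT, reverse …GCAATGA.
Reverse complement of the reverse primer's last 7 bases: TCATTGC; its first k bases are the reverse complement of the reverse primer's last k bases, so a perfect k-base overlap needs the forward primer's last k bases to equal them.
Comparing (forward last k vs required): k=1: T vs T ✓; k=2: TT vs TC ✗; k=3: ATT vs TCA ✗; k=4: CATT vs TCAT ✗; k=5: TCATT vs TCATT ✓; k=6: CTCATT vs TCATTG ✗; k=7: GCTCATT vs TCATTGC ✗.
Perfect overlaps at k = 1, 5; the largest is 5.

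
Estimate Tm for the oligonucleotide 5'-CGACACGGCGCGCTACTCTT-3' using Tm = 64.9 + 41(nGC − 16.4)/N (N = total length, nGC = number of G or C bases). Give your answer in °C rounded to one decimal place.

Base counts: A=3, T=4, G=5, C=8; G+C = 13, N = 20.
Tm = 64.9 + 41·(13 − 16.4)/20 = 64.9 + -139.40/20 = 57.9°C.

57.9°C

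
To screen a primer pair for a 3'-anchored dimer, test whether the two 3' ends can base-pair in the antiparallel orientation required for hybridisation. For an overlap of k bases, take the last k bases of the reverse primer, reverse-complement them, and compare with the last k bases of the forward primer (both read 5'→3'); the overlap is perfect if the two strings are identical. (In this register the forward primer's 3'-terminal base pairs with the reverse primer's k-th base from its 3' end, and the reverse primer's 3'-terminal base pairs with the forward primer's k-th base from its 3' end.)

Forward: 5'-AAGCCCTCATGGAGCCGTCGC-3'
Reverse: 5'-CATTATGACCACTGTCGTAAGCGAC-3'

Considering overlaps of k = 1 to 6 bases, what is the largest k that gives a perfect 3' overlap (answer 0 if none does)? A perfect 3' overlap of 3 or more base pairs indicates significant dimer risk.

Last 6 bases (5'→3') — forward …CGTCGC, reverse …AGCGAC.
Reverse complement of the reverse primer's last 6 bases: GTCGCT; its first k bases are the reverse complement of the reverse primer's last k bases, so a perfect k-base overlap needs the forward primer's last k bases to equal them.
Comparing (forward last k vs required): k=1: C vs G ✗; k=2: GC vs GT ✗; k=3: CGC vs GTC ✗; k=4: TCGC vs GTCG ✗; k=5: GTCGC vs GTCGC ✓; k=6: CGTCGC vs GTCGCT ✗.
Only k = 5 is perfect, so the longest perfect 3' overlap is 5.

Longest perfect overlap: 5 complementary base pairs; significant dimer risk (threshold 3).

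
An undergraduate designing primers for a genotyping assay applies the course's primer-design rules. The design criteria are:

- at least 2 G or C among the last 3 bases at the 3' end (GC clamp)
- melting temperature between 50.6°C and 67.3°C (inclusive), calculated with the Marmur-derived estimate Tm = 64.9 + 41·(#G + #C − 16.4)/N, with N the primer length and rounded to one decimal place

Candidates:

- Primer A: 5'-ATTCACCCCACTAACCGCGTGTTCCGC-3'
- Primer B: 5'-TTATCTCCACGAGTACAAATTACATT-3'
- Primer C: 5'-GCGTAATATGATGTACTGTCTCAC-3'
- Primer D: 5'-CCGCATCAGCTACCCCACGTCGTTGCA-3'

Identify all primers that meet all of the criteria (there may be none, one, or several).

Primer A, Primer C and Primer D.

Primer A (27 nt, A=5 T=6 G=4 C=12): 3' end CGC has 3 G/C ✓; Tm = 64.9 + 41·(16 − 16.4)/27 = 64.3°C ✓ — passes.
Primer B (26 nt, A=9 T=9 G=2 C=6): 3' end ATT has 0 G/C, need ≥2 ✗; Tm = 64.9 + 41·(8 − 16.4)/26 = 51.7°C ✓ — fails.
Primer C (24 nt, A=6 T=8 G=5 C=5): 3' end CAC has 2 G/C ✓; Tm = 64.9 + 41·(10 − 16.4)/24 = 54.0°C ✓ — passes.
Primer D (27 nt, A=5 T=5 G=5 C=12): 3' end GCA has 2 G/C ✓; Tm = 64.9 + 41·(17 − 16.4)/27 = 65.8°C ✓ — passes.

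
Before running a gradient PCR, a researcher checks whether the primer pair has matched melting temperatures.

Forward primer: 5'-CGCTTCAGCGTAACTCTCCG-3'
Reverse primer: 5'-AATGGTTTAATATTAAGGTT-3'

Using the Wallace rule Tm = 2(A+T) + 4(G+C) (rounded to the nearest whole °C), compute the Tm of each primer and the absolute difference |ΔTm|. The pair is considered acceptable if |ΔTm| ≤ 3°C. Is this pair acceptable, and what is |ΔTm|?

|ΔTm| = 16°C; the pair is not acceptable.

Forward: A=3 T=5 G=4 C=8 → Tm = 2·8 + 4·12 = 64°C.
Reverse: A=7 T=9 G=4 C=0 → Tm = 2·16 + 4·4 = 48°C.
|ΔTm| = |64 − 48| = 16°C, > 3°C.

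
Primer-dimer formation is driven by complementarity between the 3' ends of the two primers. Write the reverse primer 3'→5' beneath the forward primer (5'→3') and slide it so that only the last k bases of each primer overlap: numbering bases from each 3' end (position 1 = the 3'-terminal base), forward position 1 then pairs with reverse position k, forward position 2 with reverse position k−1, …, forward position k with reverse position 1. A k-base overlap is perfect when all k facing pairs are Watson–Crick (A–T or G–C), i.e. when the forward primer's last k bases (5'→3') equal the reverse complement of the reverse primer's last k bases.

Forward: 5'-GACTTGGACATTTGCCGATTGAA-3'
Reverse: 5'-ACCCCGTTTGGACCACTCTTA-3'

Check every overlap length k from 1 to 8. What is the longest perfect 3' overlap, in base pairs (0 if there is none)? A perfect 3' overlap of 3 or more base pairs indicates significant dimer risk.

Last 8 bases (5'→3') — forward …CGATTGAA, reverse …CACTCTTA.
Reverse complement of the reverse primer's last 8 bases: TAAGAGTG; its first k bases are the reverse complement of the reverse primer's last k bases, so a perfect k-base overlap needs the forward primer's last k bases to equal them.
Comparing (forward last k vs required): k=1: A vs T ✗; k=2: AA vs TA ✗; k=3: GAA vs TAA ✗; k=4: TGAA vs TAAG ✗; k=5: TTGAA vs TAAGA ✗; k=6: ATTGAA vs TAAGAG ✗; k=7: GATTGAA vs TAAGAGT ✗; k=8: CGATTGAA vs TAAGAGTG ✗.
No overlap length from 1 to 8 is perfect, so the longest perfect 3' overlap is 0.

Longest perfect overlap: 0 complementary base pairs; below the dimer-risk threshold (threshold 3).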